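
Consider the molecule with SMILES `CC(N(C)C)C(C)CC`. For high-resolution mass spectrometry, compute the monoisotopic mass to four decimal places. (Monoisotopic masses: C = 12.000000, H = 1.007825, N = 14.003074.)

Atom tally by fragment:
  CH3 → C:1 H:3
  CH(N(CH3)2) → C:3 H:7 N:1
  CH(CH3) → C:2 H:4
  CH2 → C:1 H:2
  CH3 → C:1 H:3
Element totals:
  C: 8
  H: 19
  N: 1
Molecular formula: C8H19N.
  M = 8(12.0) + 19(1.007825) + 14.003074
    = 96.000000 + 19.148675 + 14.003074 = 129.151749

129.1517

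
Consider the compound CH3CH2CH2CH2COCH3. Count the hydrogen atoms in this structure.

Element totals:
  C: 6
  H: 12
  O: 1

12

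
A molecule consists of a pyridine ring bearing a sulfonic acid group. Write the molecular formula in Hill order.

Atom tally by fragment:
  pyridine ring core → C:5 H:5 N:1
  (− 1 ring H displaced by substituents)
  + SO3H → S:1 O:3 H:1
Element totals:
  C: 5
  H: 5
  N: 1
  O: 3
  S: 1

C5H5NO3S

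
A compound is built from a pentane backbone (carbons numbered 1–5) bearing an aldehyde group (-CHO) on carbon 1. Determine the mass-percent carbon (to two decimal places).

71.95%

Atom tally by fragment:
  OHCCH2 → C:2 H:3 O:1
  CH2 → C:1 H:2
  CH2 → C:1 H:2
  CH2 → C:1 H:2
  CH3 → C:1 H:3
Element totals:
  C: 6
  H: 12
  O: 1
Molecular formula: C6H12O.
Molar mass = 100.161 g/mol.
Mass from C: 6 × 12.011 = 72.066 g/mol.
%C = 72.066 / 100.161 × 100 = 71.95%.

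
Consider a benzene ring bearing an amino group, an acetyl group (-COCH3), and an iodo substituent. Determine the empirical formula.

C8H8INO

Atom tally by fragment:
  benzene ring core → C:6 H:6
  (− 3 ring H displaced by substituents)
  + NH2 → N:1 H:2
  + COCH3 → C:2 H:3 O:1
  + I → I:1
Element totals:
  C: 8
  H: 8
  I: 1
  N: 1
  O: 1
Molecular formula: C8H8INO.
gcd of subscripts (8, 8, 1, 1, 1) = 1, so the empirical formula equals the molecular formula.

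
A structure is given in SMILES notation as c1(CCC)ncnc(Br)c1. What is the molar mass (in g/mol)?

201.07 g/mol

Atom tally by fragment:
  pyrimidine ring core → C:4 H:4 N:2
  (− 2 ring H displaced by substituents)
  + CH2CH2CH3 → C:3 H:7
  + Br → Br:1
Element totals:
  C: 7
  H: 9
  Br: 1
  N: 2
Molecular formula: C7H9BrN2.
  M = 7(12.011) + 9(1.008) + 79.904 + 2(14.007)
    = 84.077 + 9.072 + 79.904 + 28.014 = 201.067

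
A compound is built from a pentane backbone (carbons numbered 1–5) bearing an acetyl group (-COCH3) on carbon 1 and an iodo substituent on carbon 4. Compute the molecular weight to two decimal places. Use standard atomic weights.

240.08 g/mol

Atom tally by fragment:
  CH3COCH2 → C:3 H:5 O:1
  CH2 → C:1 H:2
  CH2 → C:1 H:2
  CH(I) → C:1 H:1 I:1
  CH3 → C:1 H:3
Element totals:
  C: 7
  H: 13
  I: 1
  O: 1
Molecular formula: C7H13IO.
  M = 7(12.011) + 13(1.008) + 126.904 + 15.999
    = 84.077 + 13.104 + 126.904 + 15.999 = 240.084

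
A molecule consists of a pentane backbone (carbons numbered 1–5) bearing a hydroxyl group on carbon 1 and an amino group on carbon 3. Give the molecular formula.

C5H13NO

Atom tally by fragment:
  HOCH2 → C:1 H:3 O:1
  CH2 → C:1 H:2
  CH(NH2) → C:1 H:3 N:1
  CH2 → C:1 H:2
  CH3 → C:1 H:3
Element totals:
  C: 5
  H: 13
  N: 1
  O: 1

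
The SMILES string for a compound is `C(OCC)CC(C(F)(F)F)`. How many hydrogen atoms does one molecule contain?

11

Atom tally by fragment:
  C2H5OCH2 → C:3 H:7 O:1
  CH2 → C:1 H:2
  CH2CF3 → C:2 H:2 F:3
Element totals:
  C: 6
  H: 11
  F: 3
  O: 1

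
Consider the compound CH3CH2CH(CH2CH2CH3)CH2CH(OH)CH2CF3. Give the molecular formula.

Element totals:
  C: 10
  H: 19
  F: 3
  O: 1

C10H19F3O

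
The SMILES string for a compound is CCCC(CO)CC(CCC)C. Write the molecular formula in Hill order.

Atom tally by fragment:
  CH3 → C:1 H:3
  CH2 → C:1 H:2
  CH2 → C:1 H:2
  CH(CH2OH) → C:2 H:4 O:1
  CH2 → C:1 H:2
  CH(CH2CH2CH3) → C:4 H:8
  CH3 → C:1 H:3
Element totals:
  C: 11
  H: 24
  O: 1

C11H24O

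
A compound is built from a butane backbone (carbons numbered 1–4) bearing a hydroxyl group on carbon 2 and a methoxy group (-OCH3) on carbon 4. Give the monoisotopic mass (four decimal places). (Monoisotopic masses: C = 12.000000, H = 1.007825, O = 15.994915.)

104.0837

Atom tally by fragment:
  CH3 → C:1 H:3
  CH(OH) → C:1 H:2 O:1
  CH2 → C:1 H:2
  CH2OCH3 → C:2 H:5 O:1
Element totals:
  C: 5
  H: 12
  O: 2
Molecular formula: C5H12O2.
  M = 5(12.0) + 12(1.007825) + 2(15.994915)
    = 60.000000 + 12.093900 + 31.989830 = 104.083730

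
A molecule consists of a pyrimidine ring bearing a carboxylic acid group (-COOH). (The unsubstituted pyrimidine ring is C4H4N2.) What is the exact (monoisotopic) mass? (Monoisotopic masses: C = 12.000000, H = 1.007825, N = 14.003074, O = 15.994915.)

124.0273

Atom tally by fragment:
  pyrimidine ring core → C:4 H:4 N:2
  (− 1 ring H displaced by substituents)
  + COOH → C:1 H:1 O:2
Element totals:
  C: 5
  H: 4
  N: 2
  O: 2
Molecular formula: C5H4N2O2.
  M = 5(12.0) + 4(1.007825) + 2(14.003074) + 2(15.994915)
    = 60.000000 + 4.031300 + 28.006148 + 31.989830 = 124.027278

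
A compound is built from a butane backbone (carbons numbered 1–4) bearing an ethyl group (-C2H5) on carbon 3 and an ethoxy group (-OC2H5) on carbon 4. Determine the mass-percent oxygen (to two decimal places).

12.29%

Atom tally by fragment:
  CH3 → C:1 H:3
  CH2 → C:1 H:2
  CH(C2H5) → C:3 H:6
  CH2OC2H5 → C:3 H:7 O:1
Element totals:
  C: 8
  H: 18
  O: 1
Molecular formula: C8H18O.
Molar mass = 130.231 g/mol.
Mass from O: 1 × 15.999 = 15.999 g/mol.
%O = 15.999 / 130.231 × 100 = 12.29%.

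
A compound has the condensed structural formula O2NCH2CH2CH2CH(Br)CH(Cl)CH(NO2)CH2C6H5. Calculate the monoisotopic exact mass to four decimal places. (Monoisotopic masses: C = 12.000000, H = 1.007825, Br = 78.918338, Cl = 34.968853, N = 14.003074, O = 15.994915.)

377.9982

Element totals:
  C: 13
  H: 16
  Br: 1
  Cl: 1
  N: 2
  O: 4
Molecular formula: C13H16BrClN2O4.
  M = 13(12.0) + 16(1.007825) + 78.918338 + 34.968853 + 2(14.003074) + 4(15.994915)
    = 156.000000 + 16.125200 + 78.918338 + 34.968853 + 28.006148 + 63.979660 = 377.998199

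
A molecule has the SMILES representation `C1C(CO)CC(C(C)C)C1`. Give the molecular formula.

Atom tally by fragment:
  cyclopentane ring core → C:5 H:10
  (− 2 ring H displaced by substituents)
  + CH2OH → C:1 H:3 O:1
  + CH(CH3)2 → C:3 H:7
Element totals:
  C: 9
  H: 18
  O: 1

C9H18O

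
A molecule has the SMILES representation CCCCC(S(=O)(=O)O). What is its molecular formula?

C5H12O3S

Atom tally by fragment:
  CH3 → C:1 H:3
  CH2 → C:1 H:2
  CH2 → C:1 H:2
  CH2 → C:1 H:2
  CH2SO3H → C:1 H:3 S:1 O:3
Element totals:
  C: 5
  H: 12
  O: 3
  S: 1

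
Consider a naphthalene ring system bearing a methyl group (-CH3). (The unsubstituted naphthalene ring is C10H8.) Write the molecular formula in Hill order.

C11H10

Atom tally by fragment:
  naphthalene ring system core → C:10 H:8
  (− 1 ring H displaced by substituents)
  + CH3 → C:1 H:3
Element totals:
  C: 11
  H: 10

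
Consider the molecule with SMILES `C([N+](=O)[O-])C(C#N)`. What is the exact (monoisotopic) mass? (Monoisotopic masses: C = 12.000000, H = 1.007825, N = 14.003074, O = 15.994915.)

100.0273

Atom tally by fragment:
  O2NCH2 → C:1 H:2 N:1 O:2
  CH2CN → C:2 H:2 N:1
Element totals:
  C: 3
  H: 4
  N: 2
  O: 2
Molecular formula: C3H4N2O2.
  M = 3(12.0) + 4(1.007825) + 2(14.003074) + 2(15.994915)
    = 36.000000 + 4.031300 + 28.006148 + 31.989830 = 100.027278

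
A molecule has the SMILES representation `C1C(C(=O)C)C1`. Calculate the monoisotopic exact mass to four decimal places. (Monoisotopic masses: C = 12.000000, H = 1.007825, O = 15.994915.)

Atom tally by fragment:
  cyclopropane ring core → C:3 H:6
  (− 1 ring H displaced by substituents)
  + COCH3 → C:2 H:3 O:1
Element totals:
  C: 5
  H: 8
  O: 1
Molecular formula: C5H8O.
  M = 5(12.0) + 8(1.007825) + 15.994915
    = 60.000000 + 8.062600 + 15.994915 = 84.057515

84.0575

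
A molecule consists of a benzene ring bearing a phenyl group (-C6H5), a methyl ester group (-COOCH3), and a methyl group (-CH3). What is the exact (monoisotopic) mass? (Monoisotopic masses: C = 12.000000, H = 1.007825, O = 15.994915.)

226.0994

Atom tally by fragment:
  benzene ring core → C:6 H:6
  (− 3 ring H displaced by substituents)
  + C6H5 → C:6 H:5
  + COOCH3 → C:2 H:3 O:2
  + CH3 → C:1 H:3
Element totals:
  C: 15
  H: 14
  O: 2
Molecular formula: C15H14O2.
  M = 15(12.0) + 14(1.007825) + 2(15.994915)
    = 180.000000 + 14.109550 + 31.989830 = 226.099380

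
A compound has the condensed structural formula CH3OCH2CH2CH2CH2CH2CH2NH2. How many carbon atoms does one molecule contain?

7

Element totals:
  C: 7
  H: 17
  N: 1
  O: 1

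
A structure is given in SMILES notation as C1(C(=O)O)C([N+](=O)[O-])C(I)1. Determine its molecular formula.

C4H4INO4

Atom tally by fragment:
  cyclopropane ring core → C:3 H:6
  (− 3 ring H displaced by substituents)
  + COOH → C:1 H:1 O:2
  + NO2 → N:1 O:2
  + I → I:1
Element totals:
  C: 4
  H: 4
  I: 1
  N: 1
  O: 4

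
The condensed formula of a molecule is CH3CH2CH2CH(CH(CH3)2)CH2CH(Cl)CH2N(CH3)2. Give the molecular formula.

Atom tally by fragment:
  CH3 → C:1 H:3
  CH2 → C:1 H:2
  CH2 → C:1 H:2
  CH(CH(CH3)2) → C:4 H:8
  CH2 → C:1 H:2
  CH(Cl) → C:1 H:1 Cl:1
  CH2N(CH3)2 → C:3 H:8 N:1
Element totals:
  C: 12
  H: 26
  Cl: 1
  N: 1

C12H26ClN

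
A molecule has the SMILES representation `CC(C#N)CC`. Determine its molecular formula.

C5H9N

Atom tally by fragment:
  CH3 → C:1 H:3
  CH(CN) → C:2 H:1 N:1
  CH2 → C:1 H:2
  CH3 → C:1 H:3
Element totals:
  C: 5
  H: 9
  N: 1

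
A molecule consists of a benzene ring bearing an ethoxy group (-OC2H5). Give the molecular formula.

Atom tally by fragment:
  benzene ring core → C:6 H:6
  (− 1 ring H displaced by substituents)
  + OC2H5 → C:2 H:5 O:1
Element totals:
  C: 8
  H: 10
  O: 1

C8H10O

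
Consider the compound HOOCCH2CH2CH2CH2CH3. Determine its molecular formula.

Element totals:
  C: 6
  H: 12
  O: 2

C6H12O2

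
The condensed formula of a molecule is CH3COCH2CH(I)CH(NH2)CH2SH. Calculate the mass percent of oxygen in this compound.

Element totals:
  C: 6
  H: 12
  I: 1
  N: 1
  O: 1
  S: 1
Molecular formula: C6H12INOS.
Molar mass = 273.132 g/mol.
Mass from O: 1 × 15.999 = 15.999 g/mol.
%O = 15.999 / 273.132 × 100 = 5.86%.

5.86%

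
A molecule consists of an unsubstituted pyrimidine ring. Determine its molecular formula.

Atom tally by fragment:
  pyrimidine ring core → C:4 H:4 N:2
Element totals:
  C: 4
  H: 4
  N: 2

C4H4N2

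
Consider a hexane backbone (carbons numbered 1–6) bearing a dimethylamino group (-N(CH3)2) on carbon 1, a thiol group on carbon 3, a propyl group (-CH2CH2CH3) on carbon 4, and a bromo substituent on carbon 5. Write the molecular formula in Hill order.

Atom tally by fragment:
  (CH3)2NCH2 → C:3 H:8 N:1
  CH2 → C:1 H:2
  CH(SH) → C:1 H:2 S:1
  CH(CH2CH2CH3) → C:4 H:8
  CH(Br) → C:1 H:1 Br:1
  CH3 → C:1 H:3
Element totals:
  C: 11
  H: 24
  Br: 1
  N: 1
  S: 1

C11H24BrNS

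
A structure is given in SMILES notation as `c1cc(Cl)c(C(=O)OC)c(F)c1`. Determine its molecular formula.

Atom tally by fragment:
  benzene ring core → C:6 H:6
  (− 3 ring H displaced by substituents)
  + Cl → Cl:1
  + COOCH3 → C:2 H:3 O:2
  + F → F:1
Element totals:
  C: 8
  H: 6
  Cl: 1
  F: 1
  O: 2

C8H6ClFO2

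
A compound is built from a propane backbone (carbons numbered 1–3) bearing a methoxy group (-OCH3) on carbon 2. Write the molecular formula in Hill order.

C4H10O

Atom tally by fragment:
  CH3 → C:1 H:3
  CH(OCH3) → C:2 H:4 O:1
  CH3 → C:1 H:3
Element totals:
  C: 4
  H: 10
  O: 1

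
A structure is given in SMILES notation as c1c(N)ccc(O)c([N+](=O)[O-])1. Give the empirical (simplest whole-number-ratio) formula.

C6H6N2O3

Atom tally by fragment:
  benzene ring core → C:6 H:6
  (− 3 ring H displaced by substituents)
  + NH2 → N:1 H:2
  + OH → O:1 H:1
  + NO2 → N:1 O:2
Element totals:
  C: 6
  H: 6
  N: 2
  O: 3
Molecular formula: C6H6N2O3.
gcd of subscripts (6, 6, 2, 3) = 1, so the empirical formula equals the molecular formula.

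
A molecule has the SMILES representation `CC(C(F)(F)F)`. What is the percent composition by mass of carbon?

36.74%

Atom tally by fragment:
  CH3 → C:1 H:3
  CH2CF3 → C:2 H:2 F:3
Element totals:
  C: 3
  H: 5
  F: 3
Molecular formula: C3H5F3.
Molar mass = 98.067 g/mol.
Mass from C: 3 × 12.011 = 36.033 g/mol.
%C = 36.033 / 98.067 × 100 = 36.74%.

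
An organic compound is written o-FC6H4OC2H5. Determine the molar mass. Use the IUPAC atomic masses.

140.16 g/mol

Atom tally by fragment:
  benzene ring core → C:6 H:6
  (− 2 ring H displaced by substituents)
  + F → F:1
  + OC2H5 → C:2 H:5 O:1
Element totals:
  C: 8
  H: 9
  F: 1
  O: 1
Molecular formula: C8H9FO.
  M = 8(12.011) + 9(1.008) + 18.998 + 15.999
    = 96.088 + 9.072 + 18.998 + 15.999 = 140.157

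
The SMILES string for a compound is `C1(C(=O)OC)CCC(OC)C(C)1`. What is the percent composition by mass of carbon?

Atom tally by fragment:
  cyclopentane ring core → C:5 H:10
  (− 3 ring H displaced by substituents)
  + COOCH3 → C:2 H:3 O:2
  + OCH3 → C:1 H:3 O:1
  + CH3 → C:1 H:3
Element totals:
  C: 9
  H: 16
  O: 3
Molecular formula: C9H16O3.
Molar mass = 172.224 g/mol.
Mass from C: 9 × 12.011 = 108.099 g/mol.
%C = 108.099 / 172.224 × 100 = 62.77%.

62.77%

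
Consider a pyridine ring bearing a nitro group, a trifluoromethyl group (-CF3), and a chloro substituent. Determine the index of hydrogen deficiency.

Atom tally by fragment:
  pyridine ring core → C:5 H:5 N:1
  (− 3 ring H displaced by substituents)
  + NO2 → N:1 O:2
  + CF3 → C:1 F:3
  + Cl → Cl:1
Element totals:
  C: 6
  H: 2
  Cl: 1
  F: 3
  N: 2
  O: 2
Molecular formula: C6H2ClF3N2O2.
DoU = (2C + 2 + N − H − X) / 2 = (2·6 + 2 + 2 − 2 − 4) / 2 = 5.

5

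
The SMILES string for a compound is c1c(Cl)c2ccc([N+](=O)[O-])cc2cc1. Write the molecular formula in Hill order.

C10H6ClNO2

Atom tally by fragment:
  naphthalene ring system core → C:10 H:8
  (− 2 ring H displaced by substituents)
  + Cl → Cl:1
  + NO2 → N:1 O:2
Element totals:
  C: 10
  H: 6
  Cl: 1
  N: 1
  O: 2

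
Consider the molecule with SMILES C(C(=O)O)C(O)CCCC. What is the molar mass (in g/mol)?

146.19 g/mol

Atom tally by fragment:
  HOOCCH2 → C:2 H:3 O:2
  CH(OH) → C:1 H:2 O:1
  CH2 → C:1 H:2
  CH2 → C:1 H:2
  CH2 → C:1 H:2
  CH3 → C:1 H:3
Element totals:
  C: 7
  H: 14
  O: 3
Molecular formula: C7H14O3.
  M = 7(12.011) + 14(1.008) + 3(15.999)
    = 84.077 + 14.112 + 47.997 = 146.186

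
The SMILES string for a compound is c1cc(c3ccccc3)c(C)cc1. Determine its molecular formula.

Atom tally by fragment:
  benzene ring core → C:6 H:6
  (− 2 ring H displaced by substituents)
  + C6H5 → C:6 H:5
  + CH3 → C:1 H:3
Element totals:
  C: 13
  H: 12

C13H12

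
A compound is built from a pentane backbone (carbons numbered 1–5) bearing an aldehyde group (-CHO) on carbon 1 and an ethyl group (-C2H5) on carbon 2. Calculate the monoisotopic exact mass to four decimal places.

Atom tally by fragment:
  OHCCH2 → C:2 H:3 O:1
  CH(C2H5) → C:3 H:6
  CH2 → C:1 H:2
  CH2 → C:1 H:2
  CH3 → C:1 H:3
Element totals:
  C: 8
  H: 16
  O: 1
Molecular formula: C8H16O.
  M = 8(12.0) + 16(1.007825) + 15.994915
    = 96.000000 + 16.125200 + 15.994915 = 128.120115

128.1201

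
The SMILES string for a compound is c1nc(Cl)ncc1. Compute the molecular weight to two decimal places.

114.53 g/mol

Atom tally by fragment:
  pyrimidine ring core → C:4 H:4 N:2
  (− 1 ring H displaced by substituents)
  + Cl → Cl:1
Element totals:
  C: 4
  H: 3
  Cl: 1
  N: 2
Molecular formula: C4H3ClN2.
  M = 4(12.011) + 3(1.008) + 35.45 + 2(14.007)
    = 48.044 + 3.024 + 35.450 + 28.014 = 114.532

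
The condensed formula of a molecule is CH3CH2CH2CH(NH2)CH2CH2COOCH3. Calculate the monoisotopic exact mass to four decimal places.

159.1259

Atom tally by fragment:
  CH3 → C:1 H:3
  CH2 → C:1 H:2
  CH2 → C:1 H:2
  CH(NH2) → C:1 H:3 N:1
  CH2 → C:1 H:2
  CH2COOCH3 → C:3 H:5 O:2
Element totals:
  C: 8
  H: 17
  N: 1
  O: 2
Molecular formula: C8H17NO2.
  M = 8(12.0) + 17(1.007825) + 14.003074 + 2(15.994915)
    = 96.000000 + 17.133025 + 14.003074 + 31.989830 = 159.125929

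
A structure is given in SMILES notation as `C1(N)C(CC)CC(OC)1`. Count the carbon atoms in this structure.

7

Atom tally by fragment:
  cyclobutane ring core → C:4 H:8
  (− 3 ring H displaced by substituents)
  + NH2 → N:1 H:2
  + C2H5 → C:2 H:5
  + OCH3 → C:1 H:3 O:1
Element totals:
  C: 7
  H: 15
  N: 1
  O: 1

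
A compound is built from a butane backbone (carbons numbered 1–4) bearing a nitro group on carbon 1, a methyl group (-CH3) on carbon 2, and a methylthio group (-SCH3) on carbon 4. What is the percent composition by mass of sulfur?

19.64%

Atom tally by fragment:
  O2NCH2 → C:1 H:2 N:1 O:2
  CH(CH3) → C:2 H:4
  CH2 → C:1 H:2
  CH2SCH3 → C:2 H:5 S:1
Element totals:
  C: 6
  H: 13
  N: 1
  O: 2
  S: 1
Molecular formula: C6H13NO2S.
Molar mass = 163.235 g/mol.
Mass from S: 1 × 32.06 = 32.060 g/mol.
%S = 32.060 / 163.235 × 100 = 19.64%.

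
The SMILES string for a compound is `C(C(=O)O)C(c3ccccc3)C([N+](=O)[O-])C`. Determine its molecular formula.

C11H13NO4

Atom tally by fragment:
  HOOCCH2 → C:2 H:3 O:2
  CH(C6H5) → C:7 H:6
  CH(NO2) → C:1 H:1 N:1 O:2
  CH3 → C:1 H:3
Element totals:
  C: 11
  H: 13
  N: 1
  O: 4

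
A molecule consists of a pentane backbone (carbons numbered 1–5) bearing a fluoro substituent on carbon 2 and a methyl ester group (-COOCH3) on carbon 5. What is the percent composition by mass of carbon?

Atom tally by fragment:
  CH3 → C:1 H:3
  CH(F) → C:1 H:1 F:1
  CH2 → C:1 H:2
  CH2 → C:1 H:2
  CH2COOCH3 → C:3 H:5 O:2
Element totals:
  C: 7
  H: 13
  F: 1
  O: 2
Molecular formula: C7H13FO2.
Molar mass = 148.177 g/mol.
Mass from C: 7 × 12.011 = 84.077 g/mol.
%C = 84.077 / 148.177 × 100 = 56.74%.

56.74%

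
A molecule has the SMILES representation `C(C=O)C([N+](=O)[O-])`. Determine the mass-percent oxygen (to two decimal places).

46.56%

Atom tally by fragment:
  OHCCH2 → C:2 H:3 O:1
  CH2NO2 → C:1 H:2 N:1 O:2
Element totals:
  C: 3
  H: 5
  N: 1
  O: 3
Molecular formula: C3H5NO3.
Molar mass = 103.077 g/mol.
Mass from O: 3 × 15.999 = 47.997 g/mol.
%O = 47.997 / 103.077 × 100 = 46.56%.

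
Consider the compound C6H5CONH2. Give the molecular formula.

C7H7NO

Atom tally by fragment:
  benzene ring core → C:6 H:6
  (− 1 ring H displaced by substituents)
  + CONH2 → C:1 H:2 O:1 N:1
Element totals:
  C: 7
  H: 7
  N: 1
  O: 1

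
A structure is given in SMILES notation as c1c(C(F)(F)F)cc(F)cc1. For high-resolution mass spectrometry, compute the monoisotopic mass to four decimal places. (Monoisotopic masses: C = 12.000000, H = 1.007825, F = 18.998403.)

Atom tally by fragment:
  benzene ring core → C:6 H:6
  (− 2 ring H displaced by substituents)
  + CF3 → C:1 F:3
  + F → F:1
Element totals:
  C: 7
  H: 4
  F: 4
Molecular formula: C7H4F4.
  M = 7(12.0) + 4(1.007825) + 4(18.998403)
    = 84.000000 + 4.031300 + 75.993612 = 164.024912

164.0249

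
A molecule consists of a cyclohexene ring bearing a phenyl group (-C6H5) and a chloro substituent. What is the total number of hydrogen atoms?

13

Atom tally by fragment:
  cyclohexene ring core → C:6 H:10
  (− 2 ring H displaced by substituents)
  + C6H5 → C:6 H:5
  + Cl → Cl:1
Element totals:
  C: 12
  H: 13
  Cl: 1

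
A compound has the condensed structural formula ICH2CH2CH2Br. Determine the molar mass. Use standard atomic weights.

248.89 g/mol

Element totals:
  C: 3
  H: 6
  Br: 1
  I: 1
Molecular formula: C3H6BrI.
  M = 3(12.011) + 6(1.008) + 79.904 + 126.904
    = 36.033 + 6.048 + 79.904 + 126.904 = 248.889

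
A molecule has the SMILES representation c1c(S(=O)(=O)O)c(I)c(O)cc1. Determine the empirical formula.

C6H5IO4S

Atom tally by fragment:
  benzene ring core → C:6 H:6
  (− 3 ring H displaced by substituents)
  + SO3H → S:1 O:3 H:1
  + I → I:1
  + OH → O:1 H:1
Element totals:
  C: 6
  H: 5
  I: 1
  O: 4
  S: 1
Molecular formula: C6H5IO4S.
gcd of subscripts (6, 5, 1, 4, 1) = 1, so the empirical formula equals the molecular formula.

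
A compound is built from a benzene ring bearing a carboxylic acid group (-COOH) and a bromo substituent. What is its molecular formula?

C7H5BrO2

Atom tally by fragment:
  benzene ring core → C:6 H:6
  (− 2 ring H displaced by substituents)
  + COOH → C:1 H:1 O:2
  + Br → Br:1
Element totals:
  C: 7
  H: 5
  Br: 1
  O: 2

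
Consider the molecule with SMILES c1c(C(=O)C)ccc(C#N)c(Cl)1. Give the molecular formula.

C9H6ClNO

Atom tally by fragment:
  benzene ring core → C:6 H:6
  (− 3 ring H displaced by substituents)
  + COCH3 → C:2 H:3 O:1
  + CN → C:1 N:1
  + Cl → Cl:1
Element totals:
  C: 9
  H: 6
  Cl: 1
  N: 1
  O: 1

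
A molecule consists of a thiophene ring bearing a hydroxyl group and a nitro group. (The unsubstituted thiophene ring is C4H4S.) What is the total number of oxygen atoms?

3

Atom tally by fragment:
  thiophene ring core → C:4 H:4 S:1
  (− 2 ring H displaced by substituents)
  + OH → O:1 H:1
  + NO2 → N:1 O:2
Element totals:
  C: 4
  H: 3
  N: 1
  O: 3
  S: 1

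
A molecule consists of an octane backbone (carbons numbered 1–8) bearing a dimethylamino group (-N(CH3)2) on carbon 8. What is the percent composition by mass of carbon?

76.36%

Atom tally by fragment:
  CH3 → C:1 H:3
  CH2 → C:1 H:2
  CH2 → C:1 H:2
  CH2 → C:1 H:2
  CH2 → C:1 H:2
  CH2 → C:1 H:2
  CH2 → C:1 H:2
  CH2N(CH3)2 → C:3 H:8 N:1
Element totals:
  C: 10
  H: 23
  N: 1
Molecular formula: C10H23N.
Molar mass = 157.301 g/mol.
Mass from C: 10 × 12.011 = 120.110 g/mol.
%C = 120.110 / 157.301 × 100 = 76.36%.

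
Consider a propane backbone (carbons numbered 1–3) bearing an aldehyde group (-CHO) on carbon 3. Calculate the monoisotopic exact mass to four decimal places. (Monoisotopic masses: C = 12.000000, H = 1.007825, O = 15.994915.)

72.0575

Atom tally by fragment:
  CH3 → C:1 H:3
  CH2 → C:1 H:2
  CH2CHO → C:2 H:3 O:1
Element totals:
  C: 4
  H: 8
  O: 1
Molecular formula: C4H8O.
  M = 4(12.0) + 8(1.007825) + 15.994915
    = 48.000000 + 8.062600 + 15.994915 = 72.057515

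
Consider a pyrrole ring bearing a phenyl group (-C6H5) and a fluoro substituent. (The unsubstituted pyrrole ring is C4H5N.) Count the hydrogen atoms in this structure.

Atom tally by fragment:
  pyrrole ring core → C:4 H:5 N:1
  (− 2 ring H displaced by substituents)
  + C6H5 → C:6 H:5
  + F → F:1
Element totals:
  C: 10
  H: 8
  F: 1
  N: 1

8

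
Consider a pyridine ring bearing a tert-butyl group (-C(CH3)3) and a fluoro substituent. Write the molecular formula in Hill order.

Atom tally by fragment:
  pyridine ring core → C:5 H:5 N:1
  (− 2 ring H displaced by substituents)
  + C(CH3)3 → C:4 H:9
  + F → F:1
Element totals:
  C: 9
  H: 12
  F: 1
  N: 1

C9H12FN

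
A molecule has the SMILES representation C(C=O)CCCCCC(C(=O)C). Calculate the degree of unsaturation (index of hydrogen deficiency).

Atom tally by fragment:
  OHCCH2 → C:2 H:3 O:1
  CH2 → C:1 H:2
  CH2 → C:1 H:2
  CH2 → C:1 H:2
  CH2 → C:1 H:2
  CH2 → C:1 H:2
  CH2COCH3 → C:3 H:5 O:1
Element totals:
  C: 10
  H: 18
  O: 2
Molecular formula: C10H18O2.
DoU = (2C + 2 + N − H − X) / 2 = (2·10 + 2 + 0 − 18 − 0) / 2 = 2.

2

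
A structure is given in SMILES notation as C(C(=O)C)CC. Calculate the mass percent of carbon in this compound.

Atom tally by fragment:
  CH3COCH2 → C:3 H:5 O:1
  CH2 → C:1 H:2
  CH3 → C:1 H:3
Element totals:
  C: 5
  H: 10
  O: 1
Molecular formula: C5H10O.
Molar mass = 86.134 g/mol.
Mass from C: 5 × 12.011 = 60.055 g/mol.
%C = 60.055 / 86.134 × 100 = 69.72%.

69.72%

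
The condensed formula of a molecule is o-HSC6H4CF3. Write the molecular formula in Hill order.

Element totals:
  C: 7
  H: 5
  F: 3
  S: 1

C7H5F3S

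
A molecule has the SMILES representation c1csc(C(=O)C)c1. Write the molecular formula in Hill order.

Atom tally by fragment:
  thiophene ring core → C:4 H:4 S:1
  (− 1 ring H displaced by substituents)
  + COCH3 → C:2 H:3 O:1
Element totals:
  C: 6
  H: 6
  O: 1
  S: 1

C6H6OS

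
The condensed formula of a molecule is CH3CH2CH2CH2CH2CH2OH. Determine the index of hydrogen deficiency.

Atom tally by fragment:
  CH3 → C:1 H:3
  CH2 → C:1 H:2
  CH2 → C:1 H:2
  CH2 → C:1 H:2
  CH2 → C:1 H:2
  CH2OH → C:1 H:3 O:1
Element totals:
  C: 6
  H: 14
  O: 1
Molecular formula: C6H14O.
DoU = (2C + 2 + N − H − X) / 2 = (2·6 + 2 + 0 − 14 − 0) / 2 = 0.

0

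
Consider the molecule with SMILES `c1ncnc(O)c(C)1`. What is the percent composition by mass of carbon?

54.54%

Atom tally by fragment:
  pyrimidine ring core → C:4 H:4 N:2
  (− 2 ring H displaced by substituents)
  + OH → O:1 H:1
  + CH3 → C:1 H:3
Element totals:
  C: 5
  H: 6
  N: 2
  O: 1
Molecular formula: C5H6N2O.
Molar mass = 110.116 g/mol.
Mass from C: 5 × 12.011 = 60.055 g/mol.
%C = 60.055 / 110.116 × 100 = 54.54%.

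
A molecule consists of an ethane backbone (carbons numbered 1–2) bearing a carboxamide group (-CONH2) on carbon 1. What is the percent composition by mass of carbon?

49.30%

Atom tally by fragment:
  H2NOCCH2 → C:2 H:4 O:1 N:1
  CH3 → C:1 H:3
Element totals:
  C: 3
  H: 7
  N: 1
  O: 1
Molecular formula: C3H7NO.
Molar mass = 73.095 g/mol.
Mass from C: 3 × 12.011 = 36.033 g/mol.
%C = 36.033 / 73.095 × 100 = 49.30%.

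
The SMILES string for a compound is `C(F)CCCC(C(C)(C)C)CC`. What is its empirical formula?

C11H23F

Atom tally by fragment:
  FCH2 → C:1 H:2 F:1
  CH2 → C:1 H:2
  CH2 → C:1 H:2
  CH2 → C:1 H:2
  CH(C(CH3)3) → C:5 H:10
  CH2 → C:1 H:2
  CH3 → C:1 H:3
Element totals:
  C: 11
  H: 23
  F: 1
Molecular formula: C11H23F.
gcd of subscripts (11, 1, 23) = 1, so the empirical formula equals the molecular formula.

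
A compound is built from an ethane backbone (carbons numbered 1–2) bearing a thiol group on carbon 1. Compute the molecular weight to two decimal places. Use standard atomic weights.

Atom tally by fragment:
  HSCH2 → C:1 H:3 S:1
  CH3 → C:1 H:3
Element totals:
  C: 2
  H: 6
  S: 1
Molecular formula: C2H6S.
  M = 2(12.011) + 6(1.008) + 32.06
    = 24.022 + 6.048 + 32.060 = 62.130

62.13 g/mol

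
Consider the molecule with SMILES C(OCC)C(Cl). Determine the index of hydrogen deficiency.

0

Atom tally by fragment:
  C2H5OCH2 → C:3 H:7 O:1
  CH2Cl → C:1 H:2 Cl:1
Element totals:
  C: 4
  H: 9
  Cl: 1
  O: 1
Molecular formula: C4H9ClO.
DoU = (2C + 2 + N − H − X) / 2 = (2·4 + 2 + 0 − 9 − 1) / 2 = 0.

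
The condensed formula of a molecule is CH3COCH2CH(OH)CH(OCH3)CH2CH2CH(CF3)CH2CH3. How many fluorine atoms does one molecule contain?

Atom tally by fragment:
  CH3COCH2 → C:3 H:5 O:1
  CH(OH) → C:1 H:2 O:1
  CH(OCH3) → C:2 H:4 O:1
  CH2 → C:1 H:2
  CH2 → C:1 H:2
  CH(CF3) → C:2 H:1 F:3
  CH2 → C:1 H:2
  CH3 → C:1 H:3
Element totals:
  C: 12
  H: 21
  F: 3
  O: 3

3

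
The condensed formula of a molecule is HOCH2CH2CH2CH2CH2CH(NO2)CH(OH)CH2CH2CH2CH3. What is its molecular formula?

Atom tally by fragment:
  HOCH2CH2 → C:2 H:5 O:1
  CH2 → C:1 H:2
  CH2 → C:1 H:2
  CH2 → C:1 H:2
  CH(NO2) → C:1 H:1 N:1 O:2
  CH(OH) → C:1 H:2 O:1
  CH2 → C:1 H:2
  CH2 → C:1 H:2
  CH2 → C:1 H:2
  CH3 → C:1 H:3
Element totals:
  C: 11
  H: 23
  N: 1
  O: 4

C11H23NO4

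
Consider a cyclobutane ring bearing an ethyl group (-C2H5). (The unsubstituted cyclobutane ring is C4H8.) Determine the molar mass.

84.16 g/mol

Atom tally by fragment:
  cyclobutane ring core → C:4 H:8
  (− 1 ring H displaced by substituents)
  + C2H5 → C:2 H:5
Element totals:
  C: 6
  H: 12
Molecular formula: C6H12.
  M = 6(12.011) + 12(1.008)
    = 72.066 + 12.096 = 84.162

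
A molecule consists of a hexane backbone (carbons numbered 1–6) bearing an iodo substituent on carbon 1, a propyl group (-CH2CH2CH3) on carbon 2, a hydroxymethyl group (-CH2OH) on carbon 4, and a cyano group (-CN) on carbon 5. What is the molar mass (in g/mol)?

309.19 g/mol

Atom tally by fragment:
  ICH2 → C:1 H:2 I:1
  CH(CH2CH2CH3) → C:4 H:8
  CH2 → C:1 H:2
  CH(CH2OH) → C:2 H:4 O:1
  CH(CN) → C:2 H:1 N:1
  CH3 → C:1 H:3
Element totals:
  C: 11
  H: 20
  I: 1
  N: 1
  O: 1
Molecular formula: C11H20INO.
  M = 11(12.011) + 20(1.008) + 126.904 + 14.007 + 15.999
    = 132.121 + 20.160 + 126.904 + 14.007 + 15.999 = 309.191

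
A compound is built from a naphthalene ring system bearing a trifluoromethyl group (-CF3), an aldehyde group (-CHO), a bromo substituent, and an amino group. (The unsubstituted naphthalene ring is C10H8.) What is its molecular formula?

Atom tally by fragment:
  naphthalene ring system core → C:10 H:8
  (− 4 ring H displaced by substituents)
  + CF3 → C:1 F:3
  + CHO → C:1 H:1 O:1
  + Br → Br:1
  + NH2 → N:1 H:2
Element totals:
  C: 12
  H: 7
  Br: 1
  F: 3
  N: 1
  O: 1

C12H7BrF3NO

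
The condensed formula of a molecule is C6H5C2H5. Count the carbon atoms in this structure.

8

Atom tally by fragment:
  benzene ring core → C:6 H:6
  (− 1 ring H displaced by substituents)
  + C2H5 → C:2 H:5
Element totals:
  C: 8
  H: 10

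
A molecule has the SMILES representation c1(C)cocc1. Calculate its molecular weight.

Atom tally by fragment:
  furan ring core → C:4 H:4 O:1
  (− 1 ring H displaced by substituents)
  + CH3 → C:1 H:3
Element totals:
  C: 5
  H: 6
  O: 1
Molecular formula: C5H6O.
  M = 5(12.011) + 6(1.008) + 15.999
    = 60.055 + 6.048 + 15.999 = 82.102

82.10 g/mol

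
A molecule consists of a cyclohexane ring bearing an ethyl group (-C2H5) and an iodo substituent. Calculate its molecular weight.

Atom tally by fragment:
  cyclohexane ring core → C:6 H:12
  (− 2 ring H displaced by substituents)
  + C2H5 → C:2 H:5
  + I → I:1
Element totals:
  C: 8
  H: 15
  I: 1
Molecular formula: C8H15I.
  M = 8(12.011) + 15(1.008) + 126.904
    = 96.088 + 15.120 + 126.904 = 238.112

238.11 g/mol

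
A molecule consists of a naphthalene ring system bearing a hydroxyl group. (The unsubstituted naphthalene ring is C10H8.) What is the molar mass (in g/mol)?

Atom tally by fragment:
  naphthalene ring system core → C:10 H:8
  (− 1 ring H displaced by substituents)
  + OH → O:1 H:1
Element totals:
  C: 10
  H: 8
  O: 1
Molecular formula: C10H8O.
  M = 10(12.011) + 8(1.008) + 15.999
    = 120.110 + 8.064 + 15.999 = 144.173

144.17 g/mol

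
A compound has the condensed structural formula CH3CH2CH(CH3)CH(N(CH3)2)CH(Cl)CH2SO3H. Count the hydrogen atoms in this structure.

20

Element totals:
  C: 9
  H: 20
  Cl: 1
  N: 1
  O: 3
  S: 1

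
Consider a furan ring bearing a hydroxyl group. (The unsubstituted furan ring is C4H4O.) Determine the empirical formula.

Atom tally by fragment:
  furan ring core → C:4 H:4 O:1
  (− 1 ring H displaced by substituents)
  + OH → O:1 H:1
Element totals:
  C: 4
  H: 4
  O: 2
Molecular formula: C4H4O2.
gcd of subscripts = 2; dividing each by 2:
  C: 4/2 = 2
  H: 4/2 = 2
  O: 2/2 = 1

C2H2O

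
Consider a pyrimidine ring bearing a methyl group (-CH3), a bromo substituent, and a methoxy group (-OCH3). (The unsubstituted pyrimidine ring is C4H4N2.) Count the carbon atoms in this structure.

6

Atom tally by fragment:
  pyrimidine ring core → C:4 H:4 N:2
  (− 3 ring H displaced by substituents)
  + CH3 → C:1 H:3
  + Br → Br:1
  + OCH3 → C:1 H:3 O:1
Element totals:
  C: 6
  H: 7
  Br: 1
  N: 2
  O: 1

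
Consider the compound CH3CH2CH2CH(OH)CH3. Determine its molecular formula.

Atom tally by fragment:
  CH3 → C:1 H:3
  CH2 → C:1 H:2
  CH2 → C:1 H:2
  CH(OH) → C:1 H:2 O:1
  CH3 → C:1 H:3
Element totals:
  C: 5
  H: 12
  O: 1

C5H12O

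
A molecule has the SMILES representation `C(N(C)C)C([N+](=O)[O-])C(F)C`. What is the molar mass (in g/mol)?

164.18 g/mol

Atom tally by fragment:
  (CH3)2NCH2 → C:3 H:8 N:1
  CH(NO2) → C:1 H:1 N:1 O:2
  CH(F) → C:1 H:1 F:1
  CH3 → C:1 H:3
Element totals:
  C: 6
  H: 13
  F: 1
  N: 2
  O: 2
Molecular formula: C6H13FN2O2.
  M = 6(12.011) + 13(1.008) + 18.998 + 2(14.007) + 2(15.999)
    = 72.066 + 13.104 + 18.998 + 28.014 + 31.998 = 164.180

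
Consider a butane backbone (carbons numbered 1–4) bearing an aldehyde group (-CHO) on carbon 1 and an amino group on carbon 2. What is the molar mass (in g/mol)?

Atom tally by fragment:
  OHCCH2 → C:2 H:3 O:1
  CH(NH2) → C:1 H:3 N:1
  CH2 → C:1 H:2
  CH3 → C:1 H:3
Element totals:
  C: 5
  H: 11
  N: 1
  O: 1
Molecular formula: C5H11NO.
  M = 5(12.011) + 11(1.008) + 14.007 + 15.999
    = 60.055 + 11.088 + 14.007 + 15.999 = 101.149

101.15 g/mol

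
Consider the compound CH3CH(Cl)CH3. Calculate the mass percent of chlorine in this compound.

Element totals:
  C: 3
  H: 7
  Cl: 1
Molecular formula: C3H7Cl.
Molar mass = 78.539 g/mol.
Mass from Cl: 1 × 35.45 = 35.450 g/mol.
%Cl = 35.450 / 78.539 × 100 = 45.14%.

45.14%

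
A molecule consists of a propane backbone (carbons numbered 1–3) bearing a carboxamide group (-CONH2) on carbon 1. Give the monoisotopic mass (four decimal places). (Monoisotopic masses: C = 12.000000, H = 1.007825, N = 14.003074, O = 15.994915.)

87.0684

Atom tally by fragment:
  H2NOCCH2 → C:2 H:4 O:1 N:1
  CH2 → C:1 H:2
  CH3 → C:1 H:3
Element totals:
  C: 4
  H: 9
  N: 1
  O: 1
Molecular formula: C4H9NO.
  M = 4(12.0) + 9(1.007825) + 14.003074 + 15.994915
    = 48.000000 + 9.070425 + 14.003074 + 15.994915 = 87.068414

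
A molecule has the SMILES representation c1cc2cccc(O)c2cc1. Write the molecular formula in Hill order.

Atom tally by fragment:
  naphthalene ring system core → C:10 H:8
  (− 1 ring H displaced by substituents)
  + OH → O:1 H:1
Element totals:
  C: 10
  H: 8
  O: 1

C10H8O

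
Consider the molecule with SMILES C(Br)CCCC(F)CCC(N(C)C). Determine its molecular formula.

Atom tally by fragment:
  BrCH2 → C:1 H:2 Br:1
  CH2 → C:1 H:2
  CH2 → C:1 H:2
  CH2 → C:1 H:2
  CH(F) → C:1 H:1 F:1
  CH2 → C:1 H:2
  CH2 → C:1 H:2
  CH2N(CH3)2 → C:3 H:8 N:1
Element totals:
  C: 10
  H: 21
  Br: 1
  F: 1
  N: 1

C10H21BrFN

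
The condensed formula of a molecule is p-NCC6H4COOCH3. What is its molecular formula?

Atom tally by fragment:
  benzene ring core → C:6 H:6
  (− 2 ring H displaced by substituents)
  + CN → C:1 N:1
  + COOCH3 → C:2 H:3 O:2
Element totals:
  C: 9
  H: 7
  N: 1
  O: 2

C9H7NO2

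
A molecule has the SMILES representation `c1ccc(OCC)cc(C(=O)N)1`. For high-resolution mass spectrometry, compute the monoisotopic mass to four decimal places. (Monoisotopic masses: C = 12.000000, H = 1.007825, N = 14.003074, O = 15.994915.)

Atom tally by fragment:
  benzene ring core → C:6 H:6
  (− 2 ring H displaced by substituents)
  + OC2H5 → C:2 H:5 O:1
  + CONH2 → C:1 H:2 O:1 N:1
Element totals:
  C: 9
  H: 11
  N: 1
  O: 2
Molecular formula: C9H11NO2.
  M = 9(12.0) + 11(1.007825) + 14.003074 + 2(15.994915)
    = 108.000000 + 11.086075 + 14.003074 + 31.989830 = 165.078979

165.0790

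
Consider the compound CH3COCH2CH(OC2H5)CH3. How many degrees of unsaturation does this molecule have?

1

Element totals:
  C: 7
  H: 14
  O: 2
Molecular formula: C7H14O2.
DoU = (2C + 2 + N − H − X) / 2 = (2·7 + 2 + 0 − 14 − 0) / 2 = 1.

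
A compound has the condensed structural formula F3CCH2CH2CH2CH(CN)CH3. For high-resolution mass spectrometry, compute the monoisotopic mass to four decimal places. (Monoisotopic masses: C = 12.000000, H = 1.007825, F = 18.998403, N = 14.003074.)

Element totals:
  C: 7
  H: 10
  F: 3
  N: 1
Molecular formula: C7H10F3N.
  M = 7(12.0) + 10(1.007825) + 3(18.998403) + 14.003074
    = 84.000000 + 10.078250 + 56.995209 + 14.003074 = 165.076533

165.0765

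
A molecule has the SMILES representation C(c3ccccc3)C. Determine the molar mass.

Atom tally by fragment:
  C6H5CH2 → C:7 H:7
  CH3 → C:1 H:3
Element totals:
  C: 8
  H: 10
Molecular formula: C8H10.
  M = 8(12.011) + 10(1.008)
    = 96.088 + 10.080 = 106.168

106.17 g/mol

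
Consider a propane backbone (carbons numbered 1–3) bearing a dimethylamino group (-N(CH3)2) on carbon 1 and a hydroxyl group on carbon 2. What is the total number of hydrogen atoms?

13

Atom tally by fragment:
  (CH3)2NCH2 → C:3 H:8 N:1
  CH(OH) → C:1 H:2 O:1
  CH3 → C:1 H:3
Element totals:
  C: 5
  H: 13
  N: 1
  O: 1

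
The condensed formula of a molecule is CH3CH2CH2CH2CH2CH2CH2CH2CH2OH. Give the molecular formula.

C9H20O

Element totals:
  C: 9
  H: 20
  O: 1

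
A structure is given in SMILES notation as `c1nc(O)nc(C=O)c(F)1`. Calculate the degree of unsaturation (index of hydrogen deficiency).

Atom tally by fragment:
  pyrimidine ring core → C:4 H:4 N:2
  (− 3 ring H displaced by substituents)
  + OH → O:1 H:1
  + CHO → C:1 H:1 O:1
  + F → F:1
Element totals:
  C: 5
  H: 3
  F: 1
  N: 2
  O: 2
Molecular formula: C5H3FN2O2.
DoU = (2C + 2 + N − H − X) / 2 = (2·5 + 2 + 2 − 3 − 1) / 2 = 5.

5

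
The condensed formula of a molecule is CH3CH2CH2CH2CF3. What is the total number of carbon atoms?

5

Atom tally by fragment:
  CH3 → C:1 H:3
  CH2 → C:1 H:2
  CH2 → C:1 H:2
  CH2CF3 → C:2 H:2 F:3
Element totals:
  C: 5
  H: 9
  F: 3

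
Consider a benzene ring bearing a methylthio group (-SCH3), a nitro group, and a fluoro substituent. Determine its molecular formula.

Atom tally by fragment:
  benzene ring core → C:6 H:6
  (− 3 ring H displaced by substituents)
  + SCH3 → C:1 H:3 S:1
  + NO2 → N:1 O:2
  + F → F:1
Element totals:
  C: 7
  H: 6
  F: 1
  N: 1
  O: 2
  S: 1

C7H6FNO2S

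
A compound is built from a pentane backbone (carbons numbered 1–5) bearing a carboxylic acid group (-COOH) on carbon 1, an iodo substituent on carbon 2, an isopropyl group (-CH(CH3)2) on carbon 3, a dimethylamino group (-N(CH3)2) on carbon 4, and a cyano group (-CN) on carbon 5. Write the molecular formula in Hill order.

Atom tally by fragment:
  HOOCCH2 → C:2 H:3 O:2
  CH(I) → C:1 H:1 I:1
  CH(CH(CH3)2) → C:4 H:8
  CH(N(CH3)2) → C:3 H:7 N:1
  CH2CN → C:2 H:2 N:1
Element totals:
  C: 12
  H: 21
  I: 1
  N: 2
  O: 2

C12H21IN2O2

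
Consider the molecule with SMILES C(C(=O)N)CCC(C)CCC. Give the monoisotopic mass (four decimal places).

157.1467

Atom tally by fragment:
  H2NOCCH2 → C:2 H:4 O:1 N:1
  CH2 → C:1 H:2
  CH2 → C:1 H:2
  CH(CH3) → C:2 H:4
  CH2 → C:1 H:2
  CH2 → C:1 H:2
  CH3 → C:1 H:3
Element totals:
  C: 9
  H: 19
  N: 1
  O: 1
Molecular formula: C9H19NO.
  M = 9(12.0) + 19(1.007825) + 14.003074 + 15.994915
    = 108.000000 + 19.148675 + 14.003074 + 15.994915 = 157.146664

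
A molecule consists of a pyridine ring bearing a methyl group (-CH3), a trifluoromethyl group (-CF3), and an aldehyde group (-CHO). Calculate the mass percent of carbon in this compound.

Atom tally by fragment:
  pyridine ring core → C:5 H:5 N:1
  (− 3 ring H displaced by substituents)
  + CH3 → C:1 H:3
  + CF3 → C:1 F:3
  + CHO → C:1 H:1 O:1
Element totals:
  C: 8
  H: 6
  F: 3
  N: 1
  O: 1
Molecular formula: C8H6F3NO.
Molar mass = 189.136 g/mol.
Mass from C: 8 × 12.011 = 96.088 g/mol.
%C = 96.088 / 189.136 × 100 = 50.80%.

50.80%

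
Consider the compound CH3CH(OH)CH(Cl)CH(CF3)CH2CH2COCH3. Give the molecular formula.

Atom tally by fragment:
  CH3 → C:1 H:3
  CH(OH) → C:1 H:2 O:1
  CH(Cl) → C:1 H:1 Cl:1
  CH(CF3) → C:2 H:1 F:3
  CH2 → C:1 H:2
  CH2COCH3 → C:3 H:5 O:1
Element totals:
  C: 9
  H: 14
  Cl: 1
  F: 3
  O: 2

C9H14ClF3O2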